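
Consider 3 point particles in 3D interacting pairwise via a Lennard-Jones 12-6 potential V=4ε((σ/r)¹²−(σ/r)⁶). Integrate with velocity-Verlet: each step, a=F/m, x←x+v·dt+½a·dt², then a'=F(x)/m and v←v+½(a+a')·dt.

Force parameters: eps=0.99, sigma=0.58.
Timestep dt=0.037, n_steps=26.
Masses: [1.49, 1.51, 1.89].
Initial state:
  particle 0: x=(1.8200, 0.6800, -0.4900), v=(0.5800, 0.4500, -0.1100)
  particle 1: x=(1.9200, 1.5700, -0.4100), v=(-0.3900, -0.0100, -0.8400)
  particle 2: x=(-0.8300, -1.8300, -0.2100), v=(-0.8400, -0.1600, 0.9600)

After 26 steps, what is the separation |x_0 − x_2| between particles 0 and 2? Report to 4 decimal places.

5.3343

step 0: x0=(1.8200, 0.6800, -0.4900) x1=(1.9200, 1.5700, -0.4100) x2=(-0.8300, -1.8300, -0.2100)
step 1: x0=(1.8415, 0.6974, -0.4940) x1=(1.9055, 1.5689, -0.4411) x2=(-0.8611, -1.8359, -0.1745)
step 2: x0=(1.8632, 0.7165, -0.4979) x1=(1.8908, 1.5661, -0.4724) x2=(-0.8922, -1.8418, -0.1390)
step 3: x0=(1.8850, 0.7377, -0.5017) x1=(1.8761, 1.5612, -0.5037) x2=(-0.9232, -1.8478, -0.1034)
step 4: x0=(1.9067, 0.7614, -0.5056) x1=(1.8615, 1.5540, -0.5350) x2=(-0.9543, -1.8537, -0.0679)
step 5: x0=(1.9282, 0.7879, -0.5095) x1=(1.8469, 1.5438, -0.5662) x2=(-0.9854, -1.8596, -0.0324)
step 6: x0=(1.9494, 0.8178, -0.5137) x1=(1.8328, 1.5304, -0.5972) x2=(-1.0165, -1.8655, 0.0031)
step 7: x0=(1.9700, 0.8514, -0.5184) x1=(1.8192, 1.5133, -0.6277) x2=(-1.0476, -1.8714, 0.0386)
step 8: x0=(1.9899, 0.8881, -0.5235) x1=(1.8064, 1.4932, -0.6577) x2=(-1.0786, -1.8774, 0.0742)
step 9: x0=(2.0100, 0.9240, -0.5285) x1=(1.7933, 1.4738, -0.6879) x2=(-1.1097, -1.8833, 0.1097)
step 10: x0=(2.0342, 0.9495, -0.5305) x1=(1.7761, 1.4646, -0.7210) x2=(-1.1408, -1.8892, 0.1452)
step 11: x0=(2.0645, 0.9629, -0.5279) x1=(1.7530, 1.4675, -0.7587) x2=(-1.1719, -1.8951, 0.1807)
step 12: x0=(2.0962, 0.9739, -0.5243) x1=(1.7284, 1.4727, -0.7973) x2=(-1.2030, -1.9010, 0.2162)
step 13: x0=(2.1265, 0.9869, -0.5218) x1=(1.7053, 1.4759, -0.8349) x2=(-1.2340, -1.9070, 0.2518)
step 14: x0=(2.1546, 1.0025, -0.5209) x1=(1.6843, 1.4766, -0.8709) x2=(-1.2651, -1.9129, 0.2873)
step 15: x0=(2.1804, 1.0203, -0.5216) x1=(1.6655, 1.4751, -0.9052) x2=(-1.2962, -1.9188, 0.3228)
step 16: x0=(2.2043, 1.0398, -0.5239) x1=(1.6487, 1.4719, -0.9381) x2=(-1.3273, -1.9247, 0.3583)
step 17: x0=(2.2265, 1.0607, -0.5274) x1=(1.6336, 1.4674, -0.9697) x2=(-1.3584, -1.9306, 0.3938)
step 18: x0=(2.2472, 1.0826, -0.5320) x1=(1.6199, 1.4618, -1.0003) x2=(-1.3894, -1.9366, 0.4294)
step 19: x0=(2.2665, 1.1053, -0.5376) x1=(1.6076, 1.4555, -1.0298) x2=(-1.4205, -1.9425, 0.4649)
step 20: x0=(2.2847, 1.1286, -0.5441) x1=(1.5964, 1.4485, -1.0585) x2=(-1.4516, -1.9484, 0.5004)
step 21: x0=(2.3019, 1.1524, -0.5513) x1=(1.5861, 1.4411, -1.0865) x2=(-1.4827, -1.9543, 0.5359)
step 22: x0=(2.3182, 1.1765, -0.5592) x1=(1.5768, 1.4334, -1.1138) x2=(-1.5138, -1.9602, 0.5714)
step 23: x0=(2.3338, 1.2009, -0.5677) x1=(1.5681, 1.4254, -1.1406) x2=(-1.5448, -1.9661, 0.6070)
step 24: x0=(2.3487, 1.2255, -0.5766) x1=(1.5602, 1.4171, -1.1668) x2=(-1.5759, -1.9721, 0.6425)
step 25: x0=(2.3630, 1.2502, -0.5860) x1=(1.5528, 1.4088, -1.1927) x2=(-1.6070, -1.9780, 0.6780)
step 26: x0=(2.3768, 1.2751, -0.5958) x1=(1.5460, 1.4003, -1.2181) x2=(-1.6381, -1.9839, 0.7135)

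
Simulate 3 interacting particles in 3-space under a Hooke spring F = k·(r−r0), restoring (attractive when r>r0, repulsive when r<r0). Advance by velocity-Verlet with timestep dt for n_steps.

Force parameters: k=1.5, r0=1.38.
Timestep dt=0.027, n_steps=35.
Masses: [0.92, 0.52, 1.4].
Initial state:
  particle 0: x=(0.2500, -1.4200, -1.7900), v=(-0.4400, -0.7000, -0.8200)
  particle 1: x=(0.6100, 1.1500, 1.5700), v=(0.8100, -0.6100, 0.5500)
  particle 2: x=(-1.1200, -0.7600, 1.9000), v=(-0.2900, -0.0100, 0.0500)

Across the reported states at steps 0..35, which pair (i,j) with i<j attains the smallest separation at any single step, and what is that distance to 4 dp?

pair (0,1), distance 0.7953

step 0: x0=(0.2500, -1.4200, -1.7900) x1=(0.6100, 1.1500, 1.5700) x2=(-1.1200, -0.7600, 1.9000)
step 1: x0=(0.2377, -1.4376, -1.8094) x1=(0.6308, 1.1308, 1.5826) x2=(-1.1272, -0.7601, 1.9003)
step 2: x0=(0.2247, -1.4526, -1.8231) x1=(0.6492, 1.1060, 1.5907) x2=(-1.1330, -0.7598, 1.8987)
step 3: x0=(0.2110, -1.4650, -1.8312) x1=(0.6653, 1.0758, 1.5943) x2=(-1.1375, -0.7592, 1.8950)
step 4: x0=(0.1966, -1.4749, -1.8336) x1=(0.6790, 1.0401, 1.5932) x2=(-1.1406, -0.7584, 1.8893)
step 5: x0=(0.1815, -1.4821, -1.8303) x1=(0.6902, 0.9991, 1.5876) x2=(-1.1423, -0.7572, 1.8815)
step 6: x0=(0.1658, -1.4868, -1.8214) x1=(0.6990, 0.9528, 1.5774) x2=(-1.1428, -0.7557, 1.8718)
step 7: x0=(0.1495, -1.4889, -1.8069) x1=(0.7052, 0.9015, 1.5627) x2=(-1.1419, -0.7541, 1.8601)
step 8: x0=(0.1326, -1.4886, -1.7869) x1=(0.7089, 0.8453, 1.5435) x2=(-1.1397, -0.7522, 1.8464)
step 9: x0=(0.1153, -1.4859, -1.7615) x1=(0.7100, 0.7843, 1.5199) x2=(-1.1363, -0.7501, 1.8307)
step 10: x0=(0.0974, -1.4808, -1.7308) x1=(0.7087, 0.7188, 1.4921) x2=(-1.1315, -0.7479, 1.8132)
step 11: x0=(0.0791, -1.4735, -1.6948) x1=(0.7050, 0.6490, 1.4601) x2=(-1.1256, -0.7456, 1.7938)
step 12: x0=(0.0603, -1.4640, -1.6539) x1=(0.6988, 0.5751, 1.4242) x2=(-1.1185, -0.7432, 1.7725)
step 13: x0=(0.0412, -1.4525, -1.6081) x1=(0.6903, 0.4975, 1.3845) x2=(-1.1103, -0.7408, 1.7495)
step 14: x0=(0.0217, -1.4389, -1.5576) x1=(0.6794, 0.4163, 1.3412) x2=(-1.1009, -0.7383, 1.7247)
step 15: x0=(0.0018, -1.4236, -1.5026) x1=(0.6665, 0.3319, 1.2944) x2=(-1.0906, -0.7359, 1.6983)
step 16: x0=(-0.0184, -1.4065, -1.4434) x1=(0.6514, 0.2445, 1.2445) x2=(-1.0792, -0.7335, 1.6702)
step 17: x0=(-0.0388, -1.3878, -1.3802) x1=(0.6343, 0.1545, 1.1916) x2=(-1.0670, -0.7311, 1.6406)
step 18: x0=(-0.0596, -1.3677, -1.3132) x1=(0.6154, 0.0621, 1.1361) x2=(-1.0538, -0.7288, 1.6096)
step 19: x0=(-0.0805, -1.3462, -1.2428) x1=(0.5948, -0.0323, 1.0781) x2=(-1.0399, -0.7267, 1.5771)
step 20: x0=(-0.1017, -1.3236, -1.1691) x1=(0.5726, -0.1284, 1.0179) x2=(-1.0253, -0.7247, 1.5434)
step 21: x0=(-0.1231, -1.2999, -1.0925) x1=(0.5490, -0.2260, 0.9558) x2=(-1.0099, -0.7228, 1.5084)
step 22: x0=(-0.1447, -1.2753, -1.0133) x1=(0.5241, -0.3248, 0.8922) x2=(-0.9940, -0.7210, 1.4723)
step 23: x0=(-0.1665, -1.2500, -0.9318) x1=(0.4981, -0.4245, 0.8272) x2=(-0.9776, -0.7195, 1.4353)
step 24: x0=(-0.1885, -1.2241, -0.8484) x1=(0.4713, -0.5248, 0.7612) x2=(-0.9607, -0.7180, 1.3972)
step 25: x0=(-0.2106, -1.1977, -0.7632) x1=(0.4436, -0.6256, 0.6944) x2=(-0.9434, -0.7168, 1.3584)
step 26: x0=(-0.2330, -1.1709, -0.6768) x1=(0.4154, -0.7267, 0.6273) x2=(-0.9257, -0.7156, 1.3188)
step 27: x0=(-0.2556, -1.1439, -0.5893) x1=(0.3868, -0.8278, 0.5600) x2=(-0.9078, -0.7146, 1.2787)
step 28: x0=(-0.2784, -1.1167, -0.5012) x1=(0.3581, -0.9289, 0.4928) x2=(-0.8896, -0.7137, 1.2380)
step 29: x0=(-0.3015, -1.0895, -0.4127) x1=(0.3294, -1.0299, 0.4261) x2=(-0.8712, -0.7130, 1.1969)
step 30: x0=(-0.3251, -1.0621, -0.3241) x1=(0.3010, -1.1308, 0.3601) x2=(-0.8527, -0.7122, 1.1556)
step 31: x0=(-0.3491, -1.0347, -0.2356) x1=(0.2731, -1.2317, 0.2948) x2=(-0.8341, -0.7116, 1.1140)
step 32: x0=(-0.3736, -1.0071, -0.1474) x1=(0.2459, -1.3329, 0.2303) x2=(-0.8154, -0.7110, 1.0723)
step 33: x0=(-0.3986, -0.9792, -0.0597) x1=(0.2194, -1.4344, 0.1666) x2=(-0.7967, -0.7104, 1.0307)
step 34: x0=(-0.4240, -0.9510, 0.0277) x1=(0.1937, -1.5365, 0.1033) x2=(-0.7779, -0.7098, 0.9890)
step 35: x0=(-0.4498, -0.9224, 0.1147) x1=(0.1686, -1.6392, 0.0404) x2=(-0.7592, -0.7092, 0.9476)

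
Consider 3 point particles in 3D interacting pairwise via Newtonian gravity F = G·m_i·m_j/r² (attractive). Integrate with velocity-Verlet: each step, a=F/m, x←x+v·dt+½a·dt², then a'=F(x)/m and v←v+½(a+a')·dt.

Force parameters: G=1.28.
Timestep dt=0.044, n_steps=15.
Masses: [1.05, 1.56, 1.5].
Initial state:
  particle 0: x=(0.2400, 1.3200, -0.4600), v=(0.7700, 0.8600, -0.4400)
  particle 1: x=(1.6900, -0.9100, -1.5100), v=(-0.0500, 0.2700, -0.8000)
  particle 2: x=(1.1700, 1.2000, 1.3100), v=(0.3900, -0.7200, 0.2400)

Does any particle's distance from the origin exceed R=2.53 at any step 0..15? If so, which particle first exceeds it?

yes, particle 1

step 0: x0=(0.2400, 1.3200, -0.4600) x1=(1.6900, -0.9100, -1.5100) x2=(1.1700, 1.2000, 1.3100)
step 1: x0=(0.2742, 1.3576, -0.4790) x1=(1.6877, -0.8979, -1.5450) x2=(1.1870, 1.1682, 1.3202)
step 2: x0=(0.3091, 1.3948, -0.4974) x1=(1.6852, -0.8854, -1.5797) x2=(1.2038, 1.1364, 1.3295)
step 3: x0=(0.3445, 1.4315, -0.5152) x1=(1.6825, -0.8725, -1.6140) x2=(1.2204, 1.1044, 1.3380)
step 4: x0=(0.3806, 1.4677, -0.5324) x1=(1.6796, -0.8591, -1.6480) x2=(1.2367, 1.0724, 1.3458)
step 5: x0=(0.4172, 1.5033, -0.5491) x1=(1.6766, -0.8454, -1.6816) x2=(1.2529, 1.0403, 1.3528)
step 6: x0=(0.4543, 1.5384, -0.5652) x1=(1.6734, -0.8313, -1.7148) x2=(1.2688, 1.0082, 1.3590)
step 7: x0=(0.4919, 1.5730, -0.5807) x1=(1.6700, -0.8167, -1.7477) x2=(1.2846, 0.9761, 1.3645)
step 8: x0=(0.5300, 1.6069, -0.5957) x1=(1.6665, -0.8018, -1.7802) x2=(1.3002, 0.9439, 1.3692)
step 9: x0=(0.5685, 1.6402, -0.6103) x1=(1.6628, -0.7865, -1.8123) x2=(1.3156, 0.9118, 1.3732)
step 10: x0=(0.6074, 1.6729, -0.6244) x1=(1.6590, -0.7708, -1.8441) x2=(1.3309, 0.8798, 1.3765)
step 11: x0=(0.6468, 1.7050, -0.6380) x1=(1.6550, -0.7547, -1.8754) x2=(1.3461, 0.8477, 1.3791)
step 12: x0=(0.6865, 1.7365, -0.6512) x1=(1.6509, -0.7382, -1.9064) x2=(1.3612, 0.8157, 1.3809)
step 13: x0=(0.7265, 1.7673, -0.6640) x1=(1.6467, -0.7214, -1.9371) x2=(1.3761, 0.7838, 1.3821)
step 14: x0=(0.7669, 1.7974, -0.6764) x1=(1.6424, -0.7041, -1.9673) x2=(1.3909, 0.7520, 1.3827)
step 15: x0=(0.8076, 1.8269, -0.6885) x1=(1.6380, -0.6866, -1.9972) x2=(1.4056, 0.7202, 1.3826)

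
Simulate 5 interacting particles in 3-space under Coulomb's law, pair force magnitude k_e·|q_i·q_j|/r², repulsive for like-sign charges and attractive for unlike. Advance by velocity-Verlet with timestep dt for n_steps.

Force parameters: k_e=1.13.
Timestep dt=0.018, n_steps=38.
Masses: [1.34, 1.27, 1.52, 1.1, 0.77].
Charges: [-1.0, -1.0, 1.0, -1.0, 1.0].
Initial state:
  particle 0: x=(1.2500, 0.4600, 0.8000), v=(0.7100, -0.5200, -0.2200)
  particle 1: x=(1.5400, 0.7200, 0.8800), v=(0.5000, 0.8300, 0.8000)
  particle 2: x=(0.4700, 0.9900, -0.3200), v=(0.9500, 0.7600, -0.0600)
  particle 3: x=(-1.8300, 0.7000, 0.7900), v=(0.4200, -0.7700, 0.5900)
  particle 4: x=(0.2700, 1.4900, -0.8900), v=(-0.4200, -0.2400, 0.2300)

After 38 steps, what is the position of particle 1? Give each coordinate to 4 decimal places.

step 0: x0=(1.2500, 0.4600, 0.8000) x1=(1.5400, 0.7200, 0.8800) x2=(0.4700, 0.9900, -0.3200) x3=(-1.8300, 0.7000, 0.7900) x4=(0.2700, 1.4900, -0.8900)
step 1: x0=(1.2621, 0.4501, 0.7958) x1=(1.5496, 0.7356, 0.8945) x2=(0.4872, 1.0035, -0.3209) x3=(-1.8224, 0.6862, 0.8006) x4=(0.2624, 1.4859, -0.8861)
step 2: x0=(1.2731, 0.4392, 0.7911) x1=(1.5603, 0.7523, 0.9093) x2=(0.5046, 1.0167, -0.3212) x3=(-1.8149, 0.6723, 0.8111) x4=(0.2545, 1.4822, -0.8825)
step 3: x0=(1.2831, 0.4274, 0.7859) x1=(1.5719, 0.7701, 0.9244) x2=(0.5222, 1.0296, -0.3212) x3=(-1.8073, 0.6585, 0.8216) x4=(0.2465, 1.4788, -0.8794)
step 4: x0=(1.2922, 0.4147, 0.7801) x1=(1.5842, 0.7889, 0.9397) x2=(0.5400, 1.0423, -0.3207) x3=(-1.7997, 0.6447, 0.8321) x4=(0.2383, 1.4759, -0.8766)
step 5: x0=(1.3007, 0.4014, 0.7739) x1=(1.5972, 0.8086, 0.9553) x2=(0.5581, 1.0546, -0.3197) x3=(-1.7921, 0.6310, 0.8425) x4=(0.2297, 1.4733, -0.8743)
step 6: x0=(1.3086, 0.3873, 0.7672) x1=(1.6106, 0.8291, 0.9711) x2=(0.5765, 1.0666, -0.3182) x3=(-1.7844, 0.6172, 0.8529) x4=(0.2209, 1.4711, -0.8724)
step 7: x0=(1.3160, 0.3727, 0.7601) x1=(1.6244, 0.8503, 0.9871) x2=(0.5951, 1.0783, -0.3163) x3=(-1.7768, 0.6035, 0.8632) x4=(0.2117, 1.4692, -0.8709)
step 8: x0=(1.3229, 0.3577, 0.7526) x1=(1.6385, 0.8721, 1.0033) x2=(0.6139, 1.0898, -0.3140) x3=(-1.7692, 0.5898, 0.8734) x4=(0.2022, 1.4676, -0.8697)
step 9: x0=(1.3295, 0.3422, 0.7447) x1=(1.6529, 0.8945, 1.0196) x2=(0.6331, 1.1010, -0.3112) x3=(-1.7615, 0.5761, 0.8837) x4=(0.1924, 1.4663, -0.8690)
step 10: x0=(1.3358, 0.3263, 0.7365) x1=(1.6675, 0.9174, 1.0361) x2=(0.6525, 1.1120, -0.3080) x3=(-1.7539, 0.5625, 0.8938) x4=(0.1822, 1.4652, -0.8686)
step 11: x0=(1.3418, 0.3102, 0.7280) x1=(1.6823, 0.9407, 1.0526) x2=(0.6722, 1.1227, -0.3044) x3=(-1.7462, 0.5488, 0.9039) x4=(0.1716, 1.4644, -0.8685)
step 12: x0=(1.3475, 0.2937, 0.7191) x1=(1.6972, 0.9644, 1.0692) x2=(0.6922, 1.1332, -0.3004) x3=(-1.7385, 0.5352, 0.9140) x4=(0.1607, 1.4638, -0.8688)
step 13: x0=(1.3530, 0.2771, 0.7099) x1=(1.7122, 0.9885, 1.0859) x2=(0.7125, 1.1435, -0.2960) x3=(-1.7309, 0.5216, 0.9241) x4=(0.1494, 1.4634, -0.8693)
step 14: x0=(1.3584, 0.2603, 0.7005) x1=(1.7273, 1.0129, 1.1026) x2=(0.7331, 1.1536, -0.2912) x3=(-1.7232, 0.5081, 0.9340) x4=(0.1377, 1.4631, -0.8701)
step 15: x0=(1.3635, 0.2433, 0.6908) x1=(1.7425, 1.0376, 1.1194) x2=(0.7539, 1.1635, -0.2861) x3=(-1.7155, 0.4945, 0.9440) x4=(0.1257, 1.4629, -0.8711)
step 16: x0=(1.3685, 0.2262, 0.6809) x1=(1.7577, 1.0625, 1.1361) x2=(0.7750, 1.1732, -0.2806) x3=(-1.7078, 0.4810, 0.9539) x4=(0.1133, 1.4629, -0.8724)
step 17: x0=(1.3733, 0.2090, 0.6707) x1=(1.7730, 1.0877, 1.1529) x2=(0.7964, 1.1828, -0.2748) x3=(-1.7001, 0.4675, 0.9637) x4=(0.1006, 1.4630, -0.8738)
step 18: x0=(1.3780, 0.1917, 0.6604) x1=(1.7883, 1.1131, 1.1697) x2=(0.8180, 1.1922, -0.2687) x3=(-1.6924, 0.4540, 0.9735) x4=(0.0876, 1.4631, -0.8755)
step 19: x0=(1.3826, 0.1743, 0.6498) x1=(1.8037, 1.1387, 1.1865) x2=(0.8399, 1.2015, -0.2623) x3=(-1.6847, 0.4406, 0.9833) x4=(0.0742, 1.4633, -0.8772)
step 20: x0=(1.3871, 0.1569, 0.6390) x1=(1.8190, 1.1645, 1.2032) x2=(0.8620, 1.2106, -0.2557) x3=(-1.6770, 0.4272, 0.9930) x4=(0.0606, 1.4635, -0.8792)
step 21: x0=(1.3915, 0.1394, 0.6280) x1=(1.8344, 1.1904, 1.2200) x2=(0.8843, 1.2195, -0.2487) x3=(-1.6694, 0.4138, 1.0027) x4=(0.0466, 1.4637, -0.8812)
step 22: x0=(1.3957, 0.1220, 0.6168) x1=(1.8498, 1.2165, 1.2367) x2=(0.9069, 1.2284, -0.2415) x3=(-1.6617, 0.4004, 1.0123) x4=(0.0324, 1.4640, -0.8833)
step 23: x0=(1.3999, 0.1045, 0.6055) x1=(1.8652, 1.2428, 1.2534) x2=(0.9296, 1.2371, -0.2340) x3=(-1.6540, 0.3871, 1.0219) x4=(0.0179, 1.4643, -0.8855)
step 24: x0=(1.4040, 0.0870, 0.5940) x1=(1.8805, 1.2691, 1.2701) x2=(0.9526, 1.2456, -0.2263) x3=(-1.6463, 0.3737, 1.0314) x4=(0.0032, 1.4646, -0.8878)
step 25: x0=(1.4080, 0.0695, 0.5823) x1=(1.8959, 1.2956, 1.2867) x2=(0.9757, 1.2541, -0.2183) x3=(-1.6386, 0.3604, 1.0410) x4=(-0.0117, 1.4648, -0.8901)
step 26: x0=(1.4119, 0.0521, 0.5705) x1=(1.9113, 1.3222, 1.3032) x2=(0.9990, 1.2624, -0.2101) x3=(-1.6309, 0.3472, 1.0504) x4=(-0.0269, 1.4651, -0.8925)
step 27: x0=(1.4158, 0.0347, 0.5585) x1=(1.9266, 1.3489, 1.3198) x2=(1.0225, 1.2706, -0.2017) x3=(-1.6232, 0.3339, 1.0598) x4=(-0.0422, 1.4653, -0.8949)
step 28: x0=(1.4196, 0.0173, 0.5464) x1=(1.9420, 1.3757, 1.3362) x2=(1.0462, 1.2787, -0.1931) x3=(-1.6155, 0.3207, 1.0692) x4=(-0.0578, 1.4655, -0.8974)
step 29: x0=(1.4234, -0.0001, 0.5342) x1=(1.9573, 1.4026, 1.3527) x2=(1.0700, 1.2867, -0.1843) x3=(-1.6078, 0.3075, 1.0785) x4=(-0.0736, 1.4657, -0.8999)
step 30: x0=(1.4271, -0.0174, 0.5218) x1=(1.9726, 1.4296, 1.3690) x2=(1.0940, 1.2946, -0.1753) x3=(-1.6001, 0.2943, 1.0878) x4=(-0.0895, 1.4659, -0.9023)
step 31: x0=(1.4307, -0.0346, 0.5093) x1=(1.9879, 1.4566, 1.3854) x2=(1.1181, 1.3023, -0.1661) x3=(-1.5924, 0.2812, 1.0971) x4=(-0.1056, 1.4659, -0.9048)
step 32: x0=(1.4343, -0.0518, 0.4967) x1=(2.0032, 1.4837, 1.4016) x2=(1.1424, 1.3100, -0.1568) x3=(-1.5847, 0.2681, 1.1063) x4=(-0.1218, 1.4660, -0.9073)
step 33: x0=(1.4379, -0.0690, 0.4839) x1=(2.0185, 1.5109, 1.4178) x2=(1.1667, 1.3175, -0.1472) x3=(-1.5771, 0.2550, 1.1155) x4=(-0.1382, 1.4660, -0.9098)
step 34: x0=(1.4414, -0.0860, 0.4711) x1=(2.0337, 1.5382, 1.4340) x2=(1.1913, 1.3250, -0.1375) x3=(-1.5694, 0.2419, 1.1246) x4=(-0.1547, 1.4660, -0.9122)
step 35: x0=(1.4449, -0.1030, 0.4581) x1=(2.0489, 1.5655, 1.4500) x2=(1.2159, 1.3324, -0.1276) x3=(-1.5617, 0.2289, 1.1337) x4=(-0.1713, 1.4659, -0.9146)
step 36: x0=(1.4483, -0.1200, 0.4451) x1=(2.0641, 1.5928, 1.4661) x2=(1.2406, 1.3396, -0.1176) x3=(-1.5541, 0.2159, 1.1428) x4=(-0.1881, 1.4657, -0.9171)
step 37: x0=(1.4518, -0.1369, 0.4319) x1=(2.0793, 1.6202, 1.4820) x2=(1.2655, 1.3468, -0.1074) x3=(-1.5464, 0.2029, 1.1518) x4=(-0.2050, 1.4656, -0.9194)
step 38: x0=(1.4552, -0.1537, 0.4187) x1=(2.0944, 1.6476, 1.4979) x2=(1.2904, 1.3539, -0.0971) x3=(-1.5388, 0.1899, 1.1608) x4=(-0.2220, 1.4653, -0.9218)

(2.0944, 1.6476, 1.4979)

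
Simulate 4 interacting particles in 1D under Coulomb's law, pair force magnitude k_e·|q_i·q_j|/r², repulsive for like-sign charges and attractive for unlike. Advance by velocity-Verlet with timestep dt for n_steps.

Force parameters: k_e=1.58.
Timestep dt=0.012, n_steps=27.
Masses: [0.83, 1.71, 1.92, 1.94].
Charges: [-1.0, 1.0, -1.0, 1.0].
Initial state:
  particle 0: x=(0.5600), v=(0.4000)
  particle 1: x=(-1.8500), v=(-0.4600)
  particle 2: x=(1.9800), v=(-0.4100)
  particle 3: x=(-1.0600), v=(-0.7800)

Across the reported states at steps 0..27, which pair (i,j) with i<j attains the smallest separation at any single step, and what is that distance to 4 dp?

pair (1,3), distance 0.7730

step 0: x0=(0.5600) x1=(-1.8500) x2=(1.9800) x3=(-1.0600)
step 1: x0=(0.5647) x1=(-1.8556) x2=(1.9751) x3=(-1.0692)
step 2: x0=(0.5690) x1=(-1.8614) x2=(1.9702) x3=(-1.0782)
step 3: x0=(0.5731) x1=(-1.8674) x2=(1.9654) x3=(-1.0870)
step 4: x0=(0.5769) x1=(-1.8736) x2=(1.9606) x3=(-1.0955)
step 5: x0=(0.5804) x1=(-1.8799) x2=(1.9559) x3=(-1.1037)
step 6: x0=(0.5836) x1=(-1.8865) x2=(1.9512) x3=(-1.1117)
step 7: x0=(0.5866) x1=(-1.8932) x2=(1.9465) x3=(-1.1195)
step 8: x0=(0.5892) x1=(-1.9001) x2=(1.9419) x3=(-1.1270)
step 9: x0=(0.5916) x1=(-1.9072) x2=(1.9374) x3=(-1.1342)
step 10: x0=(0.5936) x1=(-1.9145) x2=(1.9328) x3=(-1.1412)
step 11: x0=(0.5954) x1=(-1.9220) x2=(1.9283) x3=(-1.1480)
step 12: x0=(0.5969) x1=(-1.9297) x2=(1.9239) x3=(-1.1545)
step 13: x0=(0.5981) x1=(-1.9376) x2=(1.9195) x3=(-1.1608)
step 14: x0=(0.5991) x1=(-1.9457) x2=(1.9152) x3=(-1.1668)
step 15: x0=(0.5997) x1=(-1.9540) x2=(1.9109) x3=(-1.1726)
step 16: x0=(0.6000) x1=(-1.9624) x2=(1.9067) x3=(-1.1781)
step 17: x0=(0.6001) x1=(-1.9711) x2=(1.9025) x3=(-1.1834)
step 18: x0=(0.5999) x1=(-1.9799) x2=(1.8983) x3=(-1.1885)
step 19: x0=(0.5993) x1=(-1.9889) x2=(1.8942) x3=(-1.1933)
step 20: x0=(0.5985) x1=(-1.9981) x2=(1.8902) x3=(-1.1979)
step 21: x0=(0.5974) x1=(-2.0075) x2=(1.8862) x3=(-1.2022)
step 22: x0=(0.5960) x1=(-2.0170) x2=(1.8823) x3=(-1.2063)
step 23: x0=(0.5943) x1=(-2.0268) x2=(1.8784) x3=(-1.2102)
step 24: x0=(0.5924) x1=(-2.0367) x2=(1.8745) x3=(-1.2139)
step 25: x0=(0.5901) x1=(-2.0467) x2=(1.8707) x3=(-1.2174)
step 26: x0=(0.5876) x1=(-2.0570) x2=(1.8670) x3=(-1.2206)
step 27: x0=(0.5847) x1=(-2.0674) x2=(1.8633) x3=(-1.2236)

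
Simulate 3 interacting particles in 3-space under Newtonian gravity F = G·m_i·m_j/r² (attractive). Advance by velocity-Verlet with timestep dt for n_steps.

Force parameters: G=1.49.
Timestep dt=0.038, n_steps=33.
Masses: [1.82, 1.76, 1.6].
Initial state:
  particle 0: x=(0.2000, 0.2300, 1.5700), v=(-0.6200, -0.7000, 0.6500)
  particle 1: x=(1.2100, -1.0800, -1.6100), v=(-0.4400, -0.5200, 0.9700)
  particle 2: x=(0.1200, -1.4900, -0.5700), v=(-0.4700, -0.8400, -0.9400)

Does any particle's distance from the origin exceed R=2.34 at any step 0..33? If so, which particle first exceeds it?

step 0: x0=(0.2000, 0.2300, 1.5700) x1=(1.2100, -1.0800, -1.6100) x2=(0.1200, -1.4900, -0.5700)
step 1: x0=(0.1765, 0.2032, 1.5944) x1=(1.1927, -1.0999, -1.5725) x2=(0.1027, -1.5216, -0.6060)
step 2: x0=(0.1530, 0.1760, 1.6182) x1=(1.1743, -1.1201, -1.5338) x2=(0.0866, -1.5523, -0.6427)
step 3: x0=(0.1296, 0.1485, 1.6414) x1=(1.1546, -1.1406, -1.4939) x2=(0.0718, -1.5823, -0.6801)
step 4: x0=(0.1063, 0.1206, 1.6639) x1=(1.1336, -1.1616, -1.4527) x2=(0.0584, -1.6114, -0.7181)
step 5: x0=(0.0831, 0.0923, 1.6859) x1=(1.1110, -1.1830, -1.4103) x2=(0.0466, -1.6396, -0.7569)
step 6: x0=(0.0600, 0.0638, 1.7073) x1=(1.0868, -1.2050, -1.3667) x2=(0.0365, -1.6669, -0.7964)
step 7: x0=(0.0370, 0.0349, 1.7282) x1=(1.0607, -1.2276, -1.3218) x2=(0.0283, -1.6930, -0.8365)
step 8: x0=(0.0140, 0.0056, 1.7484) x1=(1.0327, -1.2510, -1.2757) x2=(0.0222, -1.7180, -0.8773)
step 9: x0=(-0.0088, -0.0239, 1.7681) x1=(1.0025, -1.2752, -1.2285) x2=(0.0184, -1.7417, -0.9186)
step 10: x0=(-0.0316, -0.0537, 1.7872) x1=(0.9698, -1.3004, -1.1803) x2=(0.0171, -1.7639, -0.9605)
step 11: x0=(-0.0542, -0.0838, 1.8057) x1=(0.9344, -1.3268, -1.1312) x2=(0.0187, -1.7846, -1.0026)
step 12: x0=(-0.0768, -0.1143, 1.8237) x1=(0.8961, -1.3544, -1.0814) x2=(0.0235, -1.8035, -1.0450)
step 13: x0=(-0.0992, -0.1450, 1.8410) x1=(0.8545, -1.3835, -1.0311) x2=(0.0317, -1.8205, -1.0871)
step 14: x0=(-0.1215, -0.1760, 1.8578) x1=(0.8093, -1.4144, -0.9807) x2=(0.0438, -1.8352, -1.1287)
step 15: x0=(-0.1437, -0.2072, 1.8741) x1=(0.7602, -1.4471, -0.9308) x2=(0.0600, -1.8475, -1.1692)
step 16: x0=(-0.1658, -0.2388, 1.8897) x1=(0.7069, -1.4821, -0.8819) x2=(0.0806, -1.8571, -1.2079)
step 17: x0=(-0.1877, -0.2706, 1.9048) x1=(0.6493, -1.5194, -0.8348) x2=(0.1059, -1.8637, -1.2439)
step 18: x0=(-0.2095, -0.3027, 1.9193) x1=(0.5874, -1.5593, -0.7906) x2=(0.1358, -1.8673, -1.2761)
step 19: x0=(-0.2312, -0.3351, 1.9332) x1=(0.5214, -1.6016, -0.7503) x2=(0.1700, -1.8677, -1.3033)
step 20: x0=(-0.2528, -0.3678, 1.9465) x1=(0.4519, -1.6464, -0.7149) x2=(0.2079, -1.8652, -1.3244)
step 21: x0=(-0.2742, -0.4007, 1.9592) x1=(0.3797, -1.6933, -0.6856) x2=(0.2486, -1.8601, -1.3382)
step 22: x0=(-0.2955, -0.4340, 1.9714) x1=(0.3061, -1.7418, -0.6628) x2=(0.2908, -1.8528, -1.3441)
step 23: x0=(-0.3167, -0.4675, 1.9829) x1=(0.2322, -1.7913, -0.6468) x2=(0.3332, -1.8442, -1.3419)
step 24: x0=(-0.3378, -0.5013, 1.9938) x1=(0.1592, -1.8410, -0.6372) x2=(0.3743, -1.8349, -1.3319)
step 25: x0=(-0.3587, -0.5354, 2.0041) x1=(0.0881, -1.8906, -0.6335) x2=(0.4133, -1.8256, -1.3148)
step 26: x0=(-0.3795, -0.5697, 2.0138) x1=(0.0195, -1.9394, -0.6348) x2=(0.4494, -1.8167, -1.2915)
step 27: x0=(-0.4002, -0.6044, 2.0229) x1=(-0.0462, -1.9872, -0.6402) x2=(0.4822, -1.8087, -1.2630)
step 28: x0=(-0.4208, -0.6393, 2.0313) x1=(-0.1089, -2.0337, -0.6489) x2=(0.5115, -1.8016, -1.2302)
step 29: x0=(-0.4413, -0.6745, 2.0392) x1=(-0.1685, -2.0789, -0.6601) x2=(0.5373, -1.7958, -1.1938)
step 30: x0=(-0.4617, -0.7100, 2.0465) x1=(-0.2251, -2.1227, -0.6733) x2=(0.5597, -1.7913, -1.1547)
step 31: x0=(-0.4819, -0.7457, 2.0532) x1=(-0.2788, -2.1650, -0.6879) x2=(0.5788, -1.7879, -1.1133)
step 32: x0=(-0.5021, -0.7817, 2.0592) x1=(-0.3299, -2.2060, -0.7034) x2=(0.5948, -1.7858, -1.0702)
step 33: x0=(-0.5221, -0.8180, 2.0647) x1=(-0.3784, -2.2456, -0.7196) x2=(0.6080, -1.7849, -1.0257)

yes, particle 1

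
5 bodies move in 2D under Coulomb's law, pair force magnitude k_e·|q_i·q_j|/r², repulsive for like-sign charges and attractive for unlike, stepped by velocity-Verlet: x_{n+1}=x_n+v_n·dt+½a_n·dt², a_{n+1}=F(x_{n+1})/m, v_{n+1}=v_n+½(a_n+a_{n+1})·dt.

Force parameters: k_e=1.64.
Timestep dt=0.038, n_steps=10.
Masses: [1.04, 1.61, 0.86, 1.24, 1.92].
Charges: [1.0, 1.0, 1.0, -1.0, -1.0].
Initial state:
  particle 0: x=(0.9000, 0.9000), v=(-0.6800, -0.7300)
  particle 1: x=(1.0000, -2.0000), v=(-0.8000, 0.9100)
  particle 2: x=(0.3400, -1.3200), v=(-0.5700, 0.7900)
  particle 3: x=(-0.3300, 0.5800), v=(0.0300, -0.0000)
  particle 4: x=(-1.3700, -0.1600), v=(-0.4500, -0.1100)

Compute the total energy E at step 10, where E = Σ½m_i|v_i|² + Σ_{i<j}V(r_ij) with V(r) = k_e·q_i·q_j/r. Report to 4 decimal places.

step 0: x0=(0.9000, 0.9000) x1=(1.0000, -2.0000) x2=(0.3400, -1.3200) x3=(-0.3300, 0.5800) x4=(-1.3700, -0.1600)
step 1: x0=(0.8734, 0.8724) x1=(0.9701, -1.9660) x2=(0.3168, -1.2886) x3=(-0.3277, 0.5802) x4=(-1.3871, -0.1645)
step 2: x0=(0.8450, 0.8449) x1=(0.9411, -1.9331) x2=(0.2906, -1.2545) x3=(-0.3229, 0.5806) x4=(-1.4044, -0.1695)
step 3: x0=(0.8150, 0.8178) x1=(0.9130, -1.9013) x2=(0.2612, -1.2177) x3=(-0.3157, 0.5813) x4=(-1.4216, -0.1752)
step 4: x0=(0.7830, 0.7909) x1=(0.8859, -1.8706) x2=(0.2287, -1.1781) x3=(-0.3060, 0.5821) x4=(-1.4388, -0.1814)
step 5: x0=(0.7489, 0.7643) x1=(0.8597, -1.8410) x2=(0.1931, -1.1358) x3=(-0.2936, 0.5830) x4=(-1.4560, -0.1881)
step 6: x0=(0.7127, 0.7382) x1=(0.8343, -1.8125) x2=(0.1544, -1.0908) x3=(-0.2784, 0.5840) x4=(-1.4731, -0.1954)
step 7: x0=(0.6740, 0.7125) x1=(0.8097, -1.7850) x2=(0.1126, -1.0433) x3=(-0.2603, 0.5849) x4=(-1.4901, -0.2032)
step 8: x0=(0.6326, 0.6873) x1=(0.7858, -1.7584) x2=(0.0678, -0.9932) x3=(-0.2390, 0.5856) x4=(-1.5069, -0.2114)
step 9: x0=(0.5881, 0.6626) x1=(0.7626, -1.7328) x2=(0.0200, -0.9407) x3=(-0.2143, 0.5861) x4=(-1.5234, -0.2202)
step 10: x0=(0.5399, 0.6386) x1=(0.7401, -1.7080) x2=(-0.0307, -0.8858) x3=(-0.1857, 0.5862) x4=(-1.5396, -0.2293)
step 0 velocities: v0=(-0.6800, -0.7300) v1=(-0.8000, 0.9100) v2=(-0.5700, 0.7900) v3=(0.0300, -0.0000) v4=(-0.4500, -0.1100)
step 0: KE=2.3140, PE=-0.3673, E=1.9467
step 10 velocities: v0=(-1.3267, -0.6225) v1=(-0.5863, 0.6422) v2=(-1.3739, 1.4734) v3=(0.8105, -0.0036) v4=(-0.4229, -0.2474)
step 10: KE=4.1084, PE=-2.1566, E=1.9518

1.9518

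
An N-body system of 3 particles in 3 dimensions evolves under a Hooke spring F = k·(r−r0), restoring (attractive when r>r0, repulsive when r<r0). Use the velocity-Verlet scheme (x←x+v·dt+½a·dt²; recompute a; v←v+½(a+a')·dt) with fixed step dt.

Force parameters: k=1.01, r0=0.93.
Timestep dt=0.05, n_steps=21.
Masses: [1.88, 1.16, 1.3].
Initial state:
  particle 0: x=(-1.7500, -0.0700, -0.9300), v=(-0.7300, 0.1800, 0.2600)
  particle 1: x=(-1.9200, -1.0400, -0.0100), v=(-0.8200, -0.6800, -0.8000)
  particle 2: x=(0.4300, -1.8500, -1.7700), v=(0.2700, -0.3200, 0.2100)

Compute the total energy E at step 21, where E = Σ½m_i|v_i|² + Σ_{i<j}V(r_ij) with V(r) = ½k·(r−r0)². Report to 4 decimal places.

6.1458

step 0: x0=(-1.7500, -0.0700, -0.9300) x1=(-1.9200, -1.0400, -0.0100) x2=(0.4300, -1.8500, -1.7700)
step 1: x0=(-1.7855, -0.0620, -0.9172) x1=(-1.9592, -1.0743, -0.0516) x2=(0.4405, -1.8643, -1.7578)
step 2: x0=(-1.8191, -0.0561, -0.9048) x1=(-1.9946, -1.1091, -0.0964) x2=(0.4447, -1.8751, -1.7421)
step 3: x0=(-1.8506, -0.0523, -0.8929) x1=(-2.0262, -1.1443, -0.1443) x2=(0.4426, -1.8824, -1.7231)
step 4: x0=(-1.8800, -0.0507, -0.8814) x1=(-2.0540, -1.1800, -0.1950) x2=(0.4341, -1.8862, -1.7008)
step 5: x0=(-1.9074, -0.0513, -0.8704) x1=(-2.0779, -1.2160, -0.2484) x2=(0.4192, -1.8867, -1.6754)
step 6: x0=(-1.9326, -0.0540, -0.8599) x1=(-2.0980, -1.2522, -0.3043) x2=(0.3978, -1.8837, -1.6471)
step 7: x0=(-1.9558, -0.0590, -0.8500) x1=(-2.1143, -1.2885, -0.3626) x2=(0.3699, -1.8775, -1.6158)
step 8: x0=(-1.9768, -0.0661, -0.8405) x1=(-2.1269, -1.3249, -0.4231) x2=(0.3356, -1.8680, -1.5820)
step 9: x0=(-1.9957, -0.0754, -0.8316) x1=(-2.1358, -1.3613, -0.4855) x2=(0.2951, -1.8554, -1.5456)
step 10: x0=(-2.0126, -0.0869, -0.8232) x1=(-2.1411, -1.3975, -0.5496) x2=(0.2483, -1.8397, -1.5069)
step 11: x0=(-2.0274, -0.1006, -0.8153) x1=(-2.1430, -1.4334, -0.6153) x2=(0.1956, -1.8212, -1.4661)
step 12: x0=(-2.0403, -0.1164, -0.8079) x1=(-2.1416, -1.4690, -0.6823) x2=(0.1371, -1.8000, -1.4234)
step 13: x0=(-2.0513, -0.1342, -0.8010) x1=(-2.1371, -1.5041, -0.7503) x2=(0.0731, -1.7762, -1.3791)
step 14: x0=(-2.0604, -0.1542, -0.7946) x1=(-2.1296, -1.5386, -0.8192) x2=(0.0037, -1.7499, -1.3332)
step 15: x0=(-2.0677, -0.1761, -0.7887) x1=(-2.1194, -1.5723, -0.8888) x2=(-0.0706, -1.7214, -1.2861)
step 16: x0=(-2.0734, -0.2000, -0.7832) x1=(-2.1067, -1.6052, -0.9587) x2=(-0.1497, -1.6908, -1.2380)
step 17: x0=(-2.0774, -0.2258, -0.7783) x1=(-2.0917, -1.6372, -1.0289) x2=(-0.2331, -1.6583, -1.1890)
step 18: x0=(-2.0799, -0.2534, -0.7737) x1=(-2.0747, -1.6681, -1.0990) x2=(-0.3204, -1.6241, -1.1393)
step 19: x0=(-2.0811, -0.2828, -0.7696) x1=(-2.0559, -1.6979, -1.1689) x2=(-0.4114, -1.5884, -1.0893)
step 20: x0=(-2.0810, -0.3139, -0.7660) x1=(-2.0355, -1.7264, -1.2384) x2=(-0.5057, -1.5513, -1.0389)
step 21: x0=(-2.0797, -0.3465, -0.7628) x1=(-2.0139, -1.7536, -1.3074) x2=(-0.6027, -1.5131, -0.9884)
step 0 velocities: v0=(-0.7300, 0.1800, 0.2600) v1=(-0.8200, -0.6800, -0.8000) v2=(0.2700, -0.3200, 0.2100)
step 0: KE=1.7669, PE=4.3829, E=6.1498
step 21 velocities: v0=(0.0363, -0.6690, 0.0598) v1=(0.4439, -0.5304, -1.3720) v2=(-1.9660, 0.7744, 1.0099)
step 21: KE=5.3596, PE=0.7862, E=6.1458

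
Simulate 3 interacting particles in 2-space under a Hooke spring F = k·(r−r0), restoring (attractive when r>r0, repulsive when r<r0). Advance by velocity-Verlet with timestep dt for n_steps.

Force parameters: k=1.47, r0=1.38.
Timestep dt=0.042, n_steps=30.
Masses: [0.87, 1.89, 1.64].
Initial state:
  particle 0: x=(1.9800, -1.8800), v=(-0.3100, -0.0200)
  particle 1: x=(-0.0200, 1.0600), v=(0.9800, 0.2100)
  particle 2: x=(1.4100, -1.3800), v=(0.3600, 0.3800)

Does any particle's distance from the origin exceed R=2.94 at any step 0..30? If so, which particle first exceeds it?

step 0: x0=(1.9800, -1.8800) x1=(-0.0200, 1.0600) x2=(1.4100, -1.3800)
step 1: x0=(1.9659, -1.8788) x1=(0.0225, 1.0667) x2=(1.4242, -1.3627)
step 2: x0=(1.9495, -1.8735) x1=(0.0676, 1.0693) x2=(1.4365, -1.3428)
step 3: x0=(1.9312, -1.8643) x1=(0.1152, 1.0678) x2=(1.4470, -1.3203)
step 4: x0=(1.9108, -1.8513) x1=(0.1652, 1.0622) x2=(1.4558, -1.2951)
step 5: x0=(1.8887, -1.8347) x1=(0.2175, 1.0527) x2=(1.4630, -1.2672)
step 6: x0=(1.8648, -1.8146) x1=(0.2720, 1.0393) x2=(1.4685, -1.2368)
step 7: x0=(1.8393, -1.7913) x1=(0.3284, 1.0223) x2=(1.4726, -1.2039)
step 8: x0=(1.8123, -1.7649) x1=(0.3868, 1.0017) x2=(1.4753, -1.1684)
step 9: x0=(1.7840, -1.7358) x1=(0.4469, 0.9776) x2=(1.4768, -1.1305)
step 10: x0=(1.7545, -1.7041) x1=(0.5085, 0.9504) x2=(1.4770, -1.0902)
step 11: x0=(1.7239, -1.6702) x1=(0.5716, 0.9202) x2=(1.4762, -1.0477)
step 12: x0=(1.6923, -1.6343) x1=(0.6360, 0.8871) x2=(1.4744, -1.0030)
step 13: x0=(1.6598, -1.5966) x1=(0.7014, 0.8515) x2=(1.4719, -0.9562)
step 14: x0=(1.6265, -1.5575) x1=(0.7678, 0.8135) x2=(1.4687, -0.9075)
step 15: x0=(1.5927, -1.5173) x1=(0.8350, 0.7735) x2=(1.4649, -0.8570)
step 16: x0=(1.5582, -1.4763) x1=(0.9028, 0.7316) x2=(1.4607, -0.8048)
step 17: x0=(1.5233, -1.4346) x1=(0.9711, 0.6882) x2=(1.4562, -0.7512)
step 18: x0=(1.4879, -1.3927) x1=(1.0397, 0.6435) x2=(1.4515, -0.6963)
step 19: x0=(1.4522, -1.3508) x1=(1.1085, 0.5979) x2=(1.4467, -0.6403)
step 20: x0=(1.4162, -1.3090) x1=(1.1775, 0.5516) x2=(1.4420, -0.5834)
step 21: x0=(1.3800, -1.2678) x1=(1.2464, 0.5049) x2=(1.4374, -0.5257)
step 22: x0=(1.3435, -1.2273) x1=(1.3153, 0.4580) x2=(1.4330, -0.4676)
step 23: x0=(1.3068, -1.1877) x1=(1.3842, 0.4114) x2=(1.4288, -0.4092)
step 24: x0=(1.2698, -1.1492) x1=(1.4530, 0.3653) x2=(1.4248, -0.3508)
step 25: x0=(1.2326, -1.1119) x1=(1.5218, 0.3198) x2=(1.4209, -0.2925)
step 26: x0=(1.1951, -1.0759) x1=(1.5907, 0.2753) x2=(1.4170, -0.2346)
step 27: x0=(1.1572, -1.0413) x1=(1.6601, 0.2318) x2=(1.4128, -0.1772)
step 28: x0=(1.1189, -1.0082) x1=(1.7300, 0.1895) x2=(1.4082, -0.1202)
step 29: x0=(1.0801, -0.9763) x1=(1.8009, 0.1480) x2=(1.4027, -0.0637)
step 30: x0=(1.0408, -0.9458) x1=(1.8730, 0.1072) x2=(1.3961, -0.0071)

no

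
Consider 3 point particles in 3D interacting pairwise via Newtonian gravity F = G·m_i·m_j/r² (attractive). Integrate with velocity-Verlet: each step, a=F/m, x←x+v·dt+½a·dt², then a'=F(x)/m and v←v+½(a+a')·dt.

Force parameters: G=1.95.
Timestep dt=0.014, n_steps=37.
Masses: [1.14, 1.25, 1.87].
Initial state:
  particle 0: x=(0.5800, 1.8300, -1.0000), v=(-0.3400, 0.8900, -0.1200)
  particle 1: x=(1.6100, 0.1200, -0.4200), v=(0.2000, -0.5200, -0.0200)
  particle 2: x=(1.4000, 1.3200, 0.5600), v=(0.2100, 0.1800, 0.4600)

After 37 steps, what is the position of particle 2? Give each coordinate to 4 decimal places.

step 0: x0=(0.5800, 1.8300, -1.0000) x1=(1.6100, 0.1200, -0.4200) x2=(1.4000, 1.3200, 0.5600)
step 1: x0=(0.5753, 1.8424, -1.0016) x1=(1.6128, 0.1129, -0.4202) x2=(1.4029, 1.3225, 0.5663)
step 2: x0=(0.5708, 1.8546, -1.0029) x1=(1.6154, 0.1061, -0.4203) x2=(1.4058, 1.3248, 0.5724)
step 3: x0=(0.5664, 1.8667, -1.0041) x1=(1.6180, 0.0995, -0.4201) x2=(1.4087, 1.3271, 0.5783)
step 4: x0=(0.5621, 1.8787, -1.0051) x1=(1.6205, 0.0933, -0.4199) x2=(1.4115, 1.3292, 0.5839)
step 5: x0=(0.5580, 1.8905, -1.0058) x1=(1.6229, 0.0874, -0.4195) x2=(1.4143, 1.3312, 0.5894)
step 6: x0=(0.5541, 1.9021, -1.0064) x1=(1.6253, 0.0817, -0.4190) x2=(1.4171, 1.3331, 0.5946)
step 7: x0=(0.5502, 1.9136, -1.0068) x1=(1.6275, 0.0763, -0.4183) x2=(1.4198, 1.3349, 0.5996)
step 8: x0=(0.5465, 1.9250, -1.0070) x1=(1.6297, 0.0712, -0.4174) x2=(1.4225, 1.3367, 0.6044)
step 9: x0=(0.5430, 1.9362, -1.0070) x1=(1.6318, 0.0664, -0.4165) x2=(1.4252, 1.3383, 0.6089)
step 10: x0=(0.5395, 1.9473, -1.0068) x1=(1.6338, 0.0619, -0.4153) x2=(1.4278, 1.3398, 0.6133)
step 11: x0=(0.5362, 1.9583, -1.0064) x1=(1.6358, 0.0576, -0.4141) x2=(1.4304, 1.3412, 0.6175)
step 12: x0=(0.5331, 1.9691, -1.0059) x1=(1.6377, 0.0537, -0.4127) x2=(1.4330, 1.3425, 0.6214)
step 13: x0=(0.5300, 1.9798, -1.0051) x1=(1.6395, 0.0499, -0.4111) x2=(1.4356, 1.3437, 0.6252)
step 14: x0=(0.5271, 1.9904, -1.0042) x1=(1.6412, 0.0465, -0.4095) x2=(1.4381, 1.3449, 0.6288)
step 15: x0=(0.5244, 2.0008, -1.0032) x1=(1.6429, 0.0433, -0.4077) x2=(1.4406, 1.3459, 0.6321)
step 16: x0=(0.5217, 2.0111, -1.0019) x1=(1.6445, 0.0404, -0.4057) x2=(1.4430, 1.3468, 0.6353)
step 17: x0=(0.5192, 2.0212, -1.0005) x1=(1.6460, 0.0377, -0.4036) x2=(1.4455, 1.3477, 0.6383)
step 18: x0=(0.5168, 2.0313, -0.9989) x1=(1.6475, 0.0353, -0.4014) x2=(1.4479, 1.3484, 0.6410)
step 19: x0=(0.5145, 2.0412, -0.9972) x1=(1.6489, 0.0332, -0.3991) x2=(1.4502, 1.3490, 0.6436)
step 20: x0=(0.5123, 2.0509, -0.9953) x1=(1.6502, 0.0313, -0.3966) x2=(1.4526, 1.3496, 0.6460)
step 21: x0=(0.5103, 2.0605, -0.9932) x1=(1.6515, 0.0297, -0.3939) x2=(1.4549, 1.3501, 0.6482)
step 22: x0=(0.5084, 2.0700, -0.9910) x1=(1.6527, 0.0283, -0.3912) x2=(1.4572, 1.3504, 0.6503)
step 23: x0=(0.5066, 2.0794, -0.9886) x1=(1.6538, 0.0272, -0.3883) x2=(1.4594, 1.3507, 0.6521)
step 24: x0=(0.5049, 2.0886, -0.9860) x1=(1.6549, 0.0264, -0.3853) x2=(1.4616, 1.3509, 0.6537)
step 25: x0=(0.5033, 2.0978, -0.9833) x1=(1.6559, 0.0258, -0.3821) x2=(1.4638, 1.3510, 0.6552)
step 26: x0=(0.5019, 2.1067, -0.9804) x1=(1.6568, 0.0254, -0.3788) x2=(1.4660, 1.3510, 0.6565)
step 27: x0=(0.5005, 2.1156, -0.9774) x1=(1.6577, 0.0254, -0.3754) x2=(1.4681, 1.3509, 0.6575)
step 28: x0=(0.4993, 2.1243, -0.9742) x1=(1.6586, 0.0255, -0.3718) x2=(1.4702, 1.3507, 0.6584)
step 29: x0=(0.4983, 2.1329, -0.9708) x1=(1.6593, 0.0260, -0.3681) x2=(1.4723, 1.3505, 0.6592)
step 30: x0=(0.4973, 2.1413, -0.9673) x1=(1.6600, 0.0267, -0.3643) x2=(1.4743, 1.3501, 0.6597)
step 31: x0=(0.4964, 2.1496, -0.9637) x1=(1.6607, 0.0276, -0.3603) x2=(1.4763, 1.3496, 0.6600)
step 32: x0=(0.4957, 2.1578, -0.9599) x1=(1.6612, 0.0288, -0.3562) x2=(1.4783, 1.3491, 0.6602)
step 33: x0=(0.4951, 2.1659, -0.9559) x1=(1.6618, 0.0303, -0.3519) x2=(1.4802, 1.3484, 0.6602)
step 34: x0=(0.4945, 2.1738, -0.9518) x1=(1.6622, 0.0320, -0.3475) x2=(1.4821, 1.3477, 0.6600)
step 35: x0=(0.4942, 2.1816, -0.9476) x1=(1.6626, 0.0340, -0.3430) x2=(1.4840, 1.3469, 0.6596)
step 36: x0=(0.4939, 2.1893, -0.9432) x1=(1.6630, 0.0363, -0.3384) x2=(1.4858, 1.3459, 0.6590)
step 37: x0=(0.4937, 2.1968, -0.9387) x1=(1.6633, 0.0388, -0.3335) x2=(1.4877, 1.3449, 0.6583)

(1.4877, 1.3449, 0.6583)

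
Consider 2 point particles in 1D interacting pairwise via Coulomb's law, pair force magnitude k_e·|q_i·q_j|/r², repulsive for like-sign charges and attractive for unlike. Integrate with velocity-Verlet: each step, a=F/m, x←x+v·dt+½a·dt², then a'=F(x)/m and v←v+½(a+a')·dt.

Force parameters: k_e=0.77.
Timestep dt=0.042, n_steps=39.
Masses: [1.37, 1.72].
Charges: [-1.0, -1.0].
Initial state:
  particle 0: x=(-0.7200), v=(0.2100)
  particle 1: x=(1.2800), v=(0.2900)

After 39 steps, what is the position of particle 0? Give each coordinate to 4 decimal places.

(-0.5483)

step 0: x0=(-0.7200) x1=(1.2800)
step 1: x0=(-0.7113) x1=(1.2923)
step 2: x0=(-0.7029) x1=(1.3048)
step 3: x0=(-0.6947) x1=(1.3174)
step 4: x0=(-0.6867) x1=(1.3303)
step 5: x0=(-0.6790) x1=(1.3434)
step 6: x0=(-0.6715) x1=(1.3566)
step 7: x0=(-0.6643) x1=(1.3701)
step 8: x0=(-0.6573) x1=(1.3837)
step 9: x0=(-0.6505) x1=(1.3975)
step 10: x0=(-0.6440) x1=(1.4115)
step 11: x0=(-0.6377) x1=(1.4257)
step 12: x0=(-0.6317) x1=(1.4401)
step 13: x0=(-0.6259) x1=(1.4547)
step 14: x0=(-0.6203) x1=(1.4694)
step 15: x0=(-0.6149) x1=(1.4844)
step 16: x0=(-0.6098) x1=(1.4995)
step 17: x0=(-0.6049) x1=(1.5148)
step 18: x0=(-0.6002) x1=(1.5302)
step 19: x0=(-0.5957) x1=(1.5459)
step 20: x0=(-0.5914) x1=(1.5617)
step 21: x0=(-0.5874) x1=(1.5777)
step 22: x0=(-0.5835) x1=(1.5938)
step 23: x0=(-0.5799) x1=(1.6101)
step 24: x0=(-0.5765) x1=(1.6266)
step 25: x0=(-0.5733) x1=(1.6433)
step 26: x0=(-0.5703) x1=(1.6601)
step 27: x0=(-0.5675) x1=(1.6770)
step 28: x0=(-0.5649) x1=(1.6942)
step 29: x0=(-0.5624) x1=(1.7114)
step 30: x0=(-0.5602) x1=(1.7289)
step 31: x0=(-0.5582) x1=(1.7465)
step 32: x0=(-0.5563) x1=(1.7642)
step 33: x0=(-0.5546) x1=(1.7821)
step 34: x0=(-0.5531) x1=(1.8001)
step 35: x0=(-0.5518) x1=(1.8182)
step 36: x0=(-0.5507) x1=(1.8365)
step 37: x0=(-0.5497) x1=(1.8550)
step 38: x0=(-0.5490) x1=(1.8736)
step 39: x0=(-0.5483) x1=(1.8923)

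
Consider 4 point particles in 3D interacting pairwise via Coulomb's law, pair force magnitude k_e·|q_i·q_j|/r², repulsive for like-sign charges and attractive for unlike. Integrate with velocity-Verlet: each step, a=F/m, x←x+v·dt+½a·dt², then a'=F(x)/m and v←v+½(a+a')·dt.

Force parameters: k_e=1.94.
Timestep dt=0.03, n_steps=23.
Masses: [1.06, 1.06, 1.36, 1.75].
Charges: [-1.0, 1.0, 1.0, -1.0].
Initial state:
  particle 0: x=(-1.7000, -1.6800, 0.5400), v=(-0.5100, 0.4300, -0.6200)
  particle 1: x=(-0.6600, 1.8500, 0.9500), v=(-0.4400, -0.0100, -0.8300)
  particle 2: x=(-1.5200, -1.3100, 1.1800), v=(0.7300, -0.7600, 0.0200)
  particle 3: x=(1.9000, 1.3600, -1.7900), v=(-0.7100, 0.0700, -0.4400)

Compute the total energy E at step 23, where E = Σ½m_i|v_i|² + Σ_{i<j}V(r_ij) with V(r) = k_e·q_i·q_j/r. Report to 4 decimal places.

-0.7190

step 0: x0=(-1.7000, -1.6800, 0.5400) x1=(-0.6600, 1.8500, 0.9500) x2=(-1.5200, -1.3100, 1.1800) x3=(1.9000, 1.3600, -1.7900)
step 1: x0=(-1.7150, -1.6664, 0.5226) x1=(-0.6732, 1.8497, 0.9250) x2=(-1.4984, -1.3334, 1.1797) x3=(1.8787, 1.3621, -1.8032)
step 2: x0=(-1.7292, -1.6514, 0.5077) x1=(-0.6862, 1.8494, 0.9000) x2=(-1.4773, -1.3578, 1.1774) x3=(1.8573, 1.3642, -1.8163)
step 3: x0=(-1.7424, -1.6354, 0.4951) x1=(-0.6992, 1.8492, 0.8748) x2=(-1.4570, -1.3831, 1.1733) x3=(1.8359, 1.3664, -1.8294)
step 4: x0=(-1.7548, -1.6184, 0.4850) x1=(-0.7121, 1.8489, 0.8495) x2=(-1.4375, -1.4092, 1.1674) x3=(1.8144, 1.3685, -1.8424)
step 5: x0=(-1.7660, -1.6006, 0.4773) x1=(-0.7250, 1.8487, 0.8241) x2=(-1.4188, -1.4360, 1.1596) x3=(1.7929, 1.3706, -1.8553)
step 6: x0=(-1.7760, -1.5821, 0.4720) x1=(-0.7378, 1.8484, 0.7986) x2=(-1.4010, -1.4632, 1.1499) x3=(1.7714, 1.3728, -1.8682)
step 7: x0=(-1.7847, -1.5631, 0.4690) x1=(-0.7504, 1.8482, 0.7730) x2=(-1.3842, -1.4909, 1.1384) x3=(1.7498, 1.3750, -1.8810)
step 8: x0=(-1.7921, -1.5438, 0.4683) x1=(-0.7631, 1.8480, 0.7473) x2=(-1.3685, -1.5189, 1.1251) x3=(1.7281, 1.3772, -1.8938)
step 9: x0=(-1.7981, -1.5243, 0.4700) x1=(-0.7756, 1.8477, 0.7214) x2=(-1.3539, -1.5470, 1.1101) x3=(1.7064, 1.3794, -1.9065)
step 10: x0=(-1.8024, -1.5049, 0.4739) x1=(-0.7881, 1.8475, 0.6954) x2=(-1.3405, -1.5751, 1.0932) x3=(1.6847, 1.3816, -1.9192)
step 11: x0=(-1.8052, -1.4855, 0.4801) x1=(-0.8005, 1.8472, 0.6694) x2=(-1.3283, -1.6031, 1.0747) x3=(1.6629, 1.3838, -1.9318)
step 12: x0=(-1.8063, -1.4665, 0.4884) x1=(-0.8128, 1.8470, 0.6432) x2=(-1.3175, -1.6308, 1.0545) x3=(1.6411, 1.3860, -1.9443)
step 13: x0=(-1.8055, -1.4480, 0.4988) x1=(-0.8251, 1.8467, 0.6169) x2=(-1.3081, -1.6581, 1.0326) x3=(1.6192, 1.3882, -1.9568)
step 14: x0=(-1.8029, -1.4302, 0.5113) x1=(-0.8373, 1.8464, 0.5904) x2=(-1.3001, -1.6849, 1.0092) x3=(1.5972, 1.3905, -1.9692)
step 15: x0=(-1.7984, -1.4133, 0.5257) x1=(-0.8495, 1.8460, 0.5639) x2=(-1.2936, -1.7110, 0.9843) x3=(1.5753, 1.3927, -1.9816)
step 16: x0=(-1.7918, -1.3975, 0.5420) x1=(-0.8616, 1.8456, 0.5373) x2=(-1.2887, -1.7363, 0.9579) x3=(1.5532, 1.3950, -1.9939)
step 17: x0=(-1.7832, -1.3829, 0.5601) x1=(-0.8736, 1.8452, 0.5105) x2=(-1.2854, -1.7605, 0.9301) x3=(1.5312, 1.3973, -2.0062)
step 18: x0=(-1.7724, -1.3699, 0.5798) x1=(-0.8855, 1.8448, 0.4837) x2=(-1.2837, -1.7835, 0.9011) x3=(1.5090, 1.3995, -2.0184)
step 19: x0=(-1.7594, -1.3587, 0.6009) x1=(-0.8974, 1.8443, 0.4567) x2=(-1.2837, -1.8051, 0.8710) x3=(1.4869, 1.4018, -2.0305)
step 20: x0=(-1.7442, -1.3494, 0.6234) x1=(-0.9092, 1.8438, 0.4296) x2=(-1.2855, -1.8252, 0.8398) x3=(1.4646, 1.4041, -2.0426)
step 21: x0=(-1.7268, -1.3423, 0.6469) x1=(-0.9210, 1.8433, 0.4025) x2=(-1.2889, -1.8435, 0.8078) x3=(1.4423, 1.4064, -2.0546)
step 22: x0=(-1.7071, -1.3377, 0.6713) x1=(-0.9327, 1.8426, 0.3752) x2=(-1.2942, -1.8599, 0.7752) x3=(1.4200, 1.4088, -2.0665)
step 23: x0=(-1.6852, -1.3358, 0.6962) x1=(-0.9443, 1.8420, 0.3478) x2=(-1.3011, -1.8741, 0.7421) x3=(1.3976, 1.4111, -2.0784)
step 0 velocities: v0=(-0.5100, 0.4300, -0.6200) v1=(-0.4400, -0.0100, -0.8300) v2=(0.7300, -0.7600, 0.0200) v3=(-0.7100, 0.0700, -0.4400)
step 0: KE=2.2775, PE=-2.9957, E=-0.7181
step 23 velocities: v0=(0.7658, 0.0144, 0.8367) v1=(-0.3856, -0.0228, -0.9141) v2=(-0.2589, -0.4359, -1.1073) v3=(-0.7472, 0.0776, -0.3954)
step 23: KE=2.8430, PE=-3.5620, E=-0.7190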